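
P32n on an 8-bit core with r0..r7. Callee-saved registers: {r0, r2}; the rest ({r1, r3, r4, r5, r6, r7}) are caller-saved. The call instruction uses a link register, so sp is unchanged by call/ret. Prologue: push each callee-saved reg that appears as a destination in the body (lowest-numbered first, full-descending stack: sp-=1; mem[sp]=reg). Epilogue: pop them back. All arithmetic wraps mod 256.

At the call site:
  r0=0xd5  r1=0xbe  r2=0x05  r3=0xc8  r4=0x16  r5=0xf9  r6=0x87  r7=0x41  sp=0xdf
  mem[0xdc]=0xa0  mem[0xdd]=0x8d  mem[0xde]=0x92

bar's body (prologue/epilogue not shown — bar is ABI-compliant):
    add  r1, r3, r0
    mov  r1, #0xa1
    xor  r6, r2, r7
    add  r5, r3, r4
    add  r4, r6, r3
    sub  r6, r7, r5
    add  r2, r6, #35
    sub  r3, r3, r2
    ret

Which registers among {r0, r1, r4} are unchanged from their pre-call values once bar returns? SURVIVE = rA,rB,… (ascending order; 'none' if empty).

prologue: push r2 -> mem[0xde]=0x05, sp=0xde
body[0] add  r1, r3, r0 -> r1=0x9d
body[1] mov  r1, #0xa1 -> r1=0xa1
body[2] xor  r6, r2, r7 -> r6=0x44
body[3] add  r5, r3, r4 -> r5=0xde
body[4] add  r4, r6, r3 -> r4=0x0c
body[5] sub  r6, r7, r5 -> r6=0x63
body[6] add  r2, r6, #35 -> r2=0x86
body[7] sub  r3, r3, r2 -> r3=0x42
epilogue: pop r2=0x05, sp=0xdf
r0: callee-saved, written=False
r1: caller-saved, written=True
r4: caller-saved, written=True

SURVIVE = r0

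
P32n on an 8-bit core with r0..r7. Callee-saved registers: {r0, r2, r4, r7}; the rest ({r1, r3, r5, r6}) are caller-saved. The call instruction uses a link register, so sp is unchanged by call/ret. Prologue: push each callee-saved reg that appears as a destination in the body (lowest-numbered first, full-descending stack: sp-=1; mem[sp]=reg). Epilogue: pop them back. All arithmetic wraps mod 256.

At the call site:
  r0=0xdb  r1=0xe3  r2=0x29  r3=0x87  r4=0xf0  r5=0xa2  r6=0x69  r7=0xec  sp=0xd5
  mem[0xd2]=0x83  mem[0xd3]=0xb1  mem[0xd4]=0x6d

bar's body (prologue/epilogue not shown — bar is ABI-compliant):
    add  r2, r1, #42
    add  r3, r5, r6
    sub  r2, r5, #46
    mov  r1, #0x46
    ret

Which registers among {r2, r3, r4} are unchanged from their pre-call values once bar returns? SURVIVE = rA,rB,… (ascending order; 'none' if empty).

prologue: push r2 -> mem[0xd4]=0x29, sp=0xd4
body[0] add  r2, r1, #42 -> r2=0x0d
body[1] add  r3, r5, r6 -> r3=0x0b
body[2] sub  r2, r5, #46 -> r2=0x74
body[3] mov  r1, #0x46 -> r1=0x46
epilogue: pop r2=0x29, sp=0xd5
r2: callee-saved, written=True
r3: caller-saved, written=True
r4: callee-saved, written=False

SURVIVE = r2,r4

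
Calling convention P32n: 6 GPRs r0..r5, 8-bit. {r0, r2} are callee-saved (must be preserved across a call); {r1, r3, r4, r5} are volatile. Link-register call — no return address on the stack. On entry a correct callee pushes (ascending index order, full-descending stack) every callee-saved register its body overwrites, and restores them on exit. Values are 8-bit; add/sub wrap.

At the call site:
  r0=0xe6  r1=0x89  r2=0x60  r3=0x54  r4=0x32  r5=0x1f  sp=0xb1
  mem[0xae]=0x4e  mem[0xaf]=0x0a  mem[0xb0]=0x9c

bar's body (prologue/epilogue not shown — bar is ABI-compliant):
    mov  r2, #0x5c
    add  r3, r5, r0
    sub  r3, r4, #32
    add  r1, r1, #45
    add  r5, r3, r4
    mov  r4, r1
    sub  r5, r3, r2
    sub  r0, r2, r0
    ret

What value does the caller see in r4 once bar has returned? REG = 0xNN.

prologue: push r0 -> mem[0xb0]=0xe6, sp=0xb0
prologue: push r2 -> mem[0xaf]=0x60, sp=0xaf
body[0] mov  r2, #0x5c -> r2=0x5c
body[1] add  r3, r5, r0 -> r3=0x05
body[2] sub  r3, r4, #32 -> r3=0x12
body[3] add  r1, r1, #45 -> r1=0xb6
body[4] add  r5, r3, r4 -> r5=0x44
body[5] mov  r4, r1 -> r4=0xb6
body[6] sub  r5, r3, r2 -> r5=0xb6
body[7] sub  r0, r2, r0 -> r0=0x76
epilogue: pop r2=0x60, sp=0xb0
epilogue: pop r0=0xe6, sp=0xb1
r4 is caller-saved -> body value

REG = 0xb6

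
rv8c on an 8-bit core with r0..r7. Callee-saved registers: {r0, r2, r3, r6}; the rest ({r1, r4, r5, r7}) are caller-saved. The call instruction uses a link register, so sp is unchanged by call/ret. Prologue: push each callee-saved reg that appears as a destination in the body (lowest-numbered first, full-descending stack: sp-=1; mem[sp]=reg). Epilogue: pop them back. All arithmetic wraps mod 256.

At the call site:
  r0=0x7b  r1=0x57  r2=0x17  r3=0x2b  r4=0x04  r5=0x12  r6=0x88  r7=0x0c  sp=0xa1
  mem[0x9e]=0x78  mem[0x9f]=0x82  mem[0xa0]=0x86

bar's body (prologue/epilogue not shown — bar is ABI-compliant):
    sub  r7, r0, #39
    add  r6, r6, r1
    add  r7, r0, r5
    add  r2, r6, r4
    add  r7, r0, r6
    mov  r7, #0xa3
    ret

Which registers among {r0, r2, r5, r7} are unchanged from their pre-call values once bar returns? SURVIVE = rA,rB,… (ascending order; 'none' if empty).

prologue: push r2 → mem[0xa0]=0x17, sp=0xa0
prologue: push r6 → mem[0x9f]=0x88, sp=0x9f
body[0] sub  r7, r0, #39 → r7=0x54
body[1] add  r6, r6, r1 → r6=0xdf
body[2] add  r7, r0, r5 → r7=0x8d
body[3] add  r2, r6, r4 → r2=0xe3
body[4] add  r7, r0, r6 → r7=0x5a
body[5] mov  r7, #0xa3 → r7=0xa3
epilogue: pop r6=0x88, sp=0xa0
epilogue: pop r2=0x17, sp=0xa1
r0: callee-saved, written=False
r2: callee-saved, written=True
r5: caller-saved, written=False
r7: caller-saved, written=True

SURVIVE = r0,r2,r5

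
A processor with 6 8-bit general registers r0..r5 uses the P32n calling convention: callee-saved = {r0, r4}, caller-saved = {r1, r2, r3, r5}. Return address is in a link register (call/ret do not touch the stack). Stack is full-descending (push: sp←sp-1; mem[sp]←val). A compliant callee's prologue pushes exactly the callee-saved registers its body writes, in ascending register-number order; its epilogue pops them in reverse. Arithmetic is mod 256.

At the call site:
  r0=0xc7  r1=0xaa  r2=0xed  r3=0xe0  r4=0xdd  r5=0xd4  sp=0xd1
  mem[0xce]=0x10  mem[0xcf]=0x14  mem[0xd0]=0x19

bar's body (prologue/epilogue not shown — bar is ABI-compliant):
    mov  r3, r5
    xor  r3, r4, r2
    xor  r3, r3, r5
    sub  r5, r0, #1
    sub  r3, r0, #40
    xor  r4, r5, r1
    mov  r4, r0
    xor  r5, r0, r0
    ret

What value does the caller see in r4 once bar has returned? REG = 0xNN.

prologue: push r4 → mem[0xd0]=0xdd, sp=0xd0
body[0] mov  r3, r5 → r3=0xd4
body[1] xor  r3, r4, r2 → r3=0x30
body[2] xor  r3, r3, r5 → r3=0xe4
body[3] sub  r5, r0, #1 → r5=0xc6
body[4] sub  r3, r0, #40 → r3=0x9f
body[5] xor  r4, r5, r1 → r4=0x6c
body[6] mov  r4, r0 → r4=0xc7
body[7] xor  r5, r0, r0 → r5=0x00
epilogue: pop r4=0xdd, sp=0xd1
r4 is callee-saved → restored

REG = 0xdd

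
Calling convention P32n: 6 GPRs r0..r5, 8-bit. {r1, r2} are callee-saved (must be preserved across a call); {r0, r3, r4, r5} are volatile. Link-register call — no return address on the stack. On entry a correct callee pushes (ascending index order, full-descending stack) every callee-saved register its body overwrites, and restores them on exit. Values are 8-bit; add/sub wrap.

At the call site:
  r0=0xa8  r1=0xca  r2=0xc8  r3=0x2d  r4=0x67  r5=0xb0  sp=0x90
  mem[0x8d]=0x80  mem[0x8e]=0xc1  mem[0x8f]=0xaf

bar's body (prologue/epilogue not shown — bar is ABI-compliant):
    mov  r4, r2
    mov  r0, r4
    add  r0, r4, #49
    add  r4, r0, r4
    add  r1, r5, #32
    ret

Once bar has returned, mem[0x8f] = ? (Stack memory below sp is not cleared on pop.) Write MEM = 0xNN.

prologue: push r1 → mem[0x8f]=0xca, sp=0x8f
body[0] mov  r4, r2 → r4=0xc8
body[1] mov  r0, r4 → r0=0xc8
body[2] add  r0, r4, #49 → r0=0xf9
body[3] add  r4, r0, r4 → r4=0xc1
body[4] add  r1, r5, #32 → r1=0xd0
epilogue: pop r1=0xca, sp=0x90
prologue pushed ['r1'] at ['0x8f']

MEM = 0xca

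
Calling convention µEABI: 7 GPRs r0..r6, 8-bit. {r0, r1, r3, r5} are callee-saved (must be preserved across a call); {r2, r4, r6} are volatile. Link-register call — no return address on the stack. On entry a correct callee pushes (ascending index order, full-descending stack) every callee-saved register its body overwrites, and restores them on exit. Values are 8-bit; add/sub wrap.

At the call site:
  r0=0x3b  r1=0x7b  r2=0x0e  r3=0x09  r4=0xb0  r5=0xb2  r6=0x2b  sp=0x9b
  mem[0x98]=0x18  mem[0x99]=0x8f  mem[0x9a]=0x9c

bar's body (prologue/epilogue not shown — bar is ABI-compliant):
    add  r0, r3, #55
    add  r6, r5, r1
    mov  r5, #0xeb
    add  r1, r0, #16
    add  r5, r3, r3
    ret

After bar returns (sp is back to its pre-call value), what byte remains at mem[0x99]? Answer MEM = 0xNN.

prologue: push r0 → mem[0x9a]=0x3b, sp=0x9a
prologue: push r1 → mem[0x99]=0x7b, sp=0x99
prologue: push r5 → mem[0x98]=0xb2, sp=0x98
body[0] add  r0, r3, #55 → r0=0x40
body[1] add  r6, r5, r1 → r6=0x2d
body[2] mov  r5, #0xeb → r5=0xeb
body[3] add  r1, r0, #16 → r1=0x50
body[4] add  r5, r3, r3 → r5=0x12
epilogue: pop r5=0xb2, sp=0x99
epilogue: pop r1=0x7b, sp=0x9a
epilogue: pop r0=0x3b, sp=0x9b
prologue pushed ['r0', 'r1', 'r5'] at ['0x9a', '0x99', '0x98']

MEM = 0x7b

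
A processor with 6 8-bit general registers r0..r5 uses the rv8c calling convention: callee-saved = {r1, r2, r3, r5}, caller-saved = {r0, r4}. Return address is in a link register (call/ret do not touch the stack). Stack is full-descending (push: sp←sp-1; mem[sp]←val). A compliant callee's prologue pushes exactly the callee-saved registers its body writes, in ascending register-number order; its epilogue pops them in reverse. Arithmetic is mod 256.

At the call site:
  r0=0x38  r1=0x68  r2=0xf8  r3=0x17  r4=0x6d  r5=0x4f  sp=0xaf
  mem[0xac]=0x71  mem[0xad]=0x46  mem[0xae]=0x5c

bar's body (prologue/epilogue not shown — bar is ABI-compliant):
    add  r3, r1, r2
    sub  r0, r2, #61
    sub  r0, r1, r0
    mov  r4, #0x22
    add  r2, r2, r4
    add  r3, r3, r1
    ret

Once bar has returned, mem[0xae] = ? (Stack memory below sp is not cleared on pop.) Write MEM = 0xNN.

MEM = 0xf8

prologue: push r2 -> mem[0xae]=0xf8, sp=0xae
prologue: push r3 -> mem[0xad]=0x17, sp=0xad
body[0] add  r3, r1, r2 -> r3=0x60
body[1] sub  r0, r2, #61 -> r0=0xbb
body[2] sub  r0, r1, r0 -> r0=0xad
body[3] mov  r4, #0x22 -> r4=0x22
body[4] add  r2, r2, r4 -> r2=0x1a
body[5] add  r3, r3, r1 -> r3=0xc8
epilogue: pop r3=0x17, sp=0xae
epilogue: pop r2=0xf8, sp=0xaf
prologue pushed ['r2', 'r3'] at ['0xae', '0xad']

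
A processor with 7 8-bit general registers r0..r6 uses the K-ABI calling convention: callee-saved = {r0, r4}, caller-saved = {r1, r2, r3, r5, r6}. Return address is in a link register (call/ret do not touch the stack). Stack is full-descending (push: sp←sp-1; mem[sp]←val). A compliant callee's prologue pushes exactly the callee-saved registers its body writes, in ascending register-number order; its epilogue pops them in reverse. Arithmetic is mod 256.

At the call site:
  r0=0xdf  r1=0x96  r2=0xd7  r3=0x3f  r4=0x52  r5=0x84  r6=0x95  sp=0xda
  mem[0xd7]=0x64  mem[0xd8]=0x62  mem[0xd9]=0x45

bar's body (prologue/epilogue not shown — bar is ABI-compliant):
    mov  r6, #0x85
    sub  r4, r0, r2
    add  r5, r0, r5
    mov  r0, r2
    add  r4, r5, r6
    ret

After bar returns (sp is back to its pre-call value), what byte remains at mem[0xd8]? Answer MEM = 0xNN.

MEM = 0x52

prologue: push r0 → mem[0xd9]=0xdf, sp=0xd9
prologue: push r4 → mem[0xd8]=0x52, sp=0xd8
body[0] mov  r6, #0x85 → r6=0x85
body[1] sub  r4, r0, r2 → r4=0x08
body[2] add  r5, r0, r5 → r5=0x63
body[3] mov  r0, r2 → r0=0xd7
body[4] add  r4, r5, r6 → r4=0xe8
epilogue: pop r4=0x52, sp=0xd9
epilogue: pop r0=0xdf, sp=0xda
prologue pushed ['r0', 'r4'] at ['0xd9', '0xd8']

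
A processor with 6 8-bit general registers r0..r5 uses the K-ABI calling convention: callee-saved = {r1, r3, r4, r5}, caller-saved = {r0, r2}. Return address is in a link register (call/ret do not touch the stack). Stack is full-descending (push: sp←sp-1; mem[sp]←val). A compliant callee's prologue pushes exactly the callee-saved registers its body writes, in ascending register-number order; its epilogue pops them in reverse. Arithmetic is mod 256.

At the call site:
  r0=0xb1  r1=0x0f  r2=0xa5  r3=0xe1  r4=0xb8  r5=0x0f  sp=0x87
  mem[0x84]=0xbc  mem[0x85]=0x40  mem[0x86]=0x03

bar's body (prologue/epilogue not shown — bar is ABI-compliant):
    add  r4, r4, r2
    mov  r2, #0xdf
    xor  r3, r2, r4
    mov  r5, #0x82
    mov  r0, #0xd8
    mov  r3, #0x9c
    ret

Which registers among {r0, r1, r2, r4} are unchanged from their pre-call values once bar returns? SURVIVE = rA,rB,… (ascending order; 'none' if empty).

SURVIVE = r1,r4

prologue: push r3 -> mem[0x86]=0xe1, sp=0x86
prologue: push r4 -> mem[0x85]=0xb8, sp=0x85
prologue: push r5 -> mem[0x84]=0x0f, sp=0x84
body[0] add  r4, r4, r2 -> r4=0x5d
body[1] mov  r2, #0xdf -> r2=0xdf
body[2] xor  r3, r2, r4 -> r3=0x82
body[3] mov  r5, #0x82 -> r5=0x82
body[4] mov  r0, #0xd8 -> r0=0xd8
body[5] mov  r3, #0x9c -> r3=0x9c
epilogue: pop r5=0x0f, sp=0x85
epilogue: pop r4=0xb8, sp=0x86
epilogue: pop r3=0xe1, sp=0x87
r0: caller-saved, written=True
r1: callee-saved, written=False
r2: caller-saved, written=True
r4: callee-saved, written=True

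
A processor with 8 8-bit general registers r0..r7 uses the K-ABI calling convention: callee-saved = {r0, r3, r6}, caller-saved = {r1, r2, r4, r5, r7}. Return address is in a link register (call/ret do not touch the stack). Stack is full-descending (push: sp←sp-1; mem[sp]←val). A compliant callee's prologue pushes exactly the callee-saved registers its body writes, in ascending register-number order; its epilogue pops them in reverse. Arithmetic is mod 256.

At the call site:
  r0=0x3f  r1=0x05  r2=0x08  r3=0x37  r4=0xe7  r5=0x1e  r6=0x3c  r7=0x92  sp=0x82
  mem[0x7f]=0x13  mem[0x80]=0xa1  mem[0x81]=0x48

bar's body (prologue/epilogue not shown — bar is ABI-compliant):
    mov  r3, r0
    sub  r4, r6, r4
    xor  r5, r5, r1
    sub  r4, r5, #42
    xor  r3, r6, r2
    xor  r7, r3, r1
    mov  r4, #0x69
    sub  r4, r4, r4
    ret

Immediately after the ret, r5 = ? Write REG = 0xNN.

prologue: push r3 -> mem[0x81]=0x37, sp=0x81
body[0] mov  r3, r0 -> r3=0x3f
body[1] sub  r4, r6, r4 -> r4=0x55
body[2] xor  r5, r5, r1 -> r5=0x1b
body[3] sub  r4, r5, #42 -> r4=0xf1
body[4] xor  r3, r6, r2 -> r3=0x34
body[5] xor  r7, r3, r1 -> r7=0x31
body[6] mov  r4, #0x69 -> r4=0x69
body[7] sub  r4, r4, r4 -> r4=0x00
epilogue: pop r3=0x37, sp=0x82
r5 is caller-saved -> body value

REG = 0x1b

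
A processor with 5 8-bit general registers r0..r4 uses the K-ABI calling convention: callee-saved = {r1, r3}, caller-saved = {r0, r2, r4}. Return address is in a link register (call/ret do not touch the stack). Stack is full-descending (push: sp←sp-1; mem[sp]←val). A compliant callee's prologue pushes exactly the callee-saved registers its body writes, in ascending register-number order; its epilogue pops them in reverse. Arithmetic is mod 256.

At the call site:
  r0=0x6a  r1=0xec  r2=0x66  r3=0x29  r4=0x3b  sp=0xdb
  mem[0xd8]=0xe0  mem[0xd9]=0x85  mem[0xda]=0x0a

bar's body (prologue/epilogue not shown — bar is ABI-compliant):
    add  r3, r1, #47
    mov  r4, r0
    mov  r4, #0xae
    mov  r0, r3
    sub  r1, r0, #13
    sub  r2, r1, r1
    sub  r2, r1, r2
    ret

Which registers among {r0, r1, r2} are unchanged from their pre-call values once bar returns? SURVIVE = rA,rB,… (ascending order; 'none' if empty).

SURVIVE = r1

prologue: push r1 -> mem[0xda]=0xec, sp=0xda
prologue: push r3 -> mem[0xd9]=0x29, sp=0xd9
body[0] add  r3, r1, #47 -> r3=0x1b
body[1] mov  r4, r0 -> r4=0x6a
body[2] mov  r4, #0xae -> r4=0xae
body[3] mov  r0, r3 -> r0=0x1b
body[4] sub  r1, r0, #13 -> r1=0x0e
body[5] sub  r2, r1, r1 -> r2=0x00
body[6] sub  r2, r1, r2 -> r2=0x0e
epilogue: pop r3=0x29, sp=0xda
epilogue: pop r1=0xec, sp=0xdb
r0: caller-saved, written=True
r1: callee-saved, written=True
r2: caller-saved, written=True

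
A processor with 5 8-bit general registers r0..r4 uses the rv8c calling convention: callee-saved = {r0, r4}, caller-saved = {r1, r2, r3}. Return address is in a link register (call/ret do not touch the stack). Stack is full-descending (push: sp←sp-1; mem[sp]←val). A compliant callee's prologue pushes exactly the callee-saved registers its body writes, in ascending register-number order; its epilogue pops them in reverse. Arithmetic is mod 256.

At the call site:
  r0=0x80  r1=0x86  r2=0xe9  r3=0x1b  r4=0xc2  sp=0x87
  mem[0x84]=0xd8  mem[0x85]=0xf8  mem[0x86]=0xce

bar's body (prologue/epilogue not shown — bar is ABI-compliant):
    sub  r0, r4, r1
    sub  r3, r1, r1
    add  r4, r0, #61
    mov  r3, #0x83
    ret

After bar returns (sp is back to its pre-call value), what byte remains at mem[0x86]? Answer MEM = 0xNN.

MEM = 0x80

prologue: push r0 → mem[0x86]=0x80, sp=0x86
prologue: push r4 → mem[0x85]=0xc2, sp=0x85
body[0] sub  r0, r4, r1 → r0=0x3c
body[1] sub  r3, r1, r1 → r3=0x00
body[2] add  r4, r0, #61 → r4=0x79
body[3] mov  r3, #0x83 → r3=0x83
epilogue: pop r4=0xc2, sp=0x86
epilogue: pop r0=0x80, sp=0x87
prologue pushed ['r0', 'r4'] at ['0x86', '0x85']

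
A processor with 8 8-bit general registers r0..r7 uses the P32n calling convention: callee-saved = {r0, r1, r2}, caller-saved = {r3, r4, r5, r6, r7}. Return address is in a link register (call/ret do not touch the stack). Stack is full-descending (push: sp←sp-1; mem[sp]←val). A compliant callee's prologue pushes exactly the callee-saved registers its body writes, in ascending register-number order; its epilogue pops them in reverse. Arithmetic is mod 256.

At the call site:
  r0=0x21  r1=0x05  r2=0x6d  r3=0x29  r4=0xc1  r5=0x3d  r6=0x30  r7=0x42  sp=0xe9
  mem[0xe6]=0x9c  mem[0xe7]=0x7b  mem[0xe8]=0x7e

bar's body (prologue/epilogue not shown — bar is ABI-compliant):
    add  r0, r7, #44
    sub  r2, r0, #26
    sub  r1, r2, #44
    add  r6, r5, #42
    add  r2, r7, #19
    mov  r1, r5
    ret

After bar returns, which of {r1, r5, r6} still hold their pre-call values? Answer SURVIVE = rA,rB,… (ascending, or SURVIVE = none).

prologue: push r0 → mem[0xe8]=0x21, sp=0xe8
prologue: push r1 → mem[0xe7]=0x05, sp=0xe7
prologue: push r2 → mem[0xe6]=0x6d, sp=0xe6
body[0] add  r0, r7, #44 → r0=0x6e
body[1] sub  r2, r0, #26 → r2=0x54
body[2] sub  r1, r2, #44 → r1=0x28
body[3] add  r6, r5, #42 → r6=0x67
body[4] add  r2, r7, #19 → r2=0x55
body[5] mov  r1, r5 → r1=0x3d
epilogue: pop r2=0x6d, sp=0xe7
epilogue: pop r1=0x05, sp=0xe8
epilogue: pop r0=0x21, sp=0xe9
r1: callee-saved, written=True
r5: caller-saved, written=False
r6: caller-saved, written=True

SURVIVE = r1,r5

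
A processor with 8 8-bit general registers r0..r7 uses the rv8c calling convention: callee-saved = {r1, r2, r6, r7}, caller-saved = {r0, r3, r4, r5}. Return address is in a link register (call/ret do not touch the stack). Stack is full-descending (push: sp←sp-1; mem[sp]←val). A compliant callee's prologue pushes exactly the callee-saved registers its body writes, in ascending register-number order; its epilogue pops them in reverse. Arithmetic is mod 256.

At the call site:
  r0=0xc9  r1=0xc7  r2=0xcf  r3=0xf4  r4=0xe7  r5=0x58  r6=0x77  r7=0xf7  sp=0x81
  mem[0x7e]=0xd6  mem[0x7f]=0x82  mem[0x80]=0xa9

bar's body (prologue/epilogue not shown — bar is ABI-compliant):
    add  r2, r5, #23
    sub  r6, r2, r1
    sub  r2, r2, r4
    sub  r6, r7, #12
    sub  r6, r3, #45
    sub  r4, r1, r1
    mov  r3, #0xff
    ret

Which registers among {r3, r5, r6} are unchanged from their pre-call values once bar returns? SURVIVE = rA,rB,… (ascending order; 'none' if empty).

prologue: push r2 → mem[0x80]=0xcf, sp=0x80
prologue: push r6 → mem[0x7f]=0x77, sp=0x7f
body[0] add  r2, r5, #23 → r2=0x6f
body[1] sub  r6, r2, r1 → r6=0xa8
body[2] sub  r2, r2, r4 → r2=0x88
body[3] sub  r6, r7, #12 → r6=0xeb
body[4] sub  r6, r3, #45 → r6=0xc7
body[5] sub  r4, r1, r1 → r4=0x00
body[6] mov  r3, #0xff → r3=0xff
epilogue: pop r6=0x77, sp=0x80
epilogue: pop r2=0xcf, sp=0x81
r3: caller-saved, written=True
r5: caller-saved, written=False
r6: callee-saved, written=True

SURVIVE = r5,r6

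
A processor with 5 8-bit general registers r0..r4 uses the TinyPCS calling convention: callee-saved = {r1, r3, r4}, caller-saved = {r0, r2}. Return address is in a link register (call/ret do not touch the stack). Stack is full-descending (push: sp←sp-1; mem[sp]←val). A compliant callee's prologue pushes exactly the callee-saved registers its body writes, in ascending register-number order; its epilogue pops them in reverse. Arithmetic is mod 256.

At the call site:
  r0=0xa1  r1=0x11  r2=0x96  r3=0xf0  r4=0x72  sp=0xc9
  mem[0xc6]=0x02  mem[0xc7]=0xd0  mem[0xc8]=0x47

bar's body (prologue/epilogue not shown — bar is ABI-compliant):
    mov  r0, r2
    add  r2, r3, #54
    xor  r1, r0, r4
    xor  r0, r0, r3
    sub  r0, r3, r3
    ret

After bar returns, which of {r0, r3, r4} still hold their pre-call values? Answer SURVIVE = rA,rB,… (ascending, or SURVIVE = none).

prologue: push r1 -> mem[0xc8]=0x11, sp=0xc8
body[0] mov  r0, r2 -> r0=0x96
body[1] add  r2, r3, #54 -> r2=0x26
body[2] xor  r1, r0, r4 -> r1=0xe4
body[3] xor  r0, r0, r3 -> r0=0x66
body[4] sub  r0, r3, r3 -> r0=0x00
epilogue: pop r1=0x11, sp=0xc9
r0: caller-saved, written=True
r3: callee-saved, written=False
r4: callee-saved, written=False

SURVIVE = r3,r4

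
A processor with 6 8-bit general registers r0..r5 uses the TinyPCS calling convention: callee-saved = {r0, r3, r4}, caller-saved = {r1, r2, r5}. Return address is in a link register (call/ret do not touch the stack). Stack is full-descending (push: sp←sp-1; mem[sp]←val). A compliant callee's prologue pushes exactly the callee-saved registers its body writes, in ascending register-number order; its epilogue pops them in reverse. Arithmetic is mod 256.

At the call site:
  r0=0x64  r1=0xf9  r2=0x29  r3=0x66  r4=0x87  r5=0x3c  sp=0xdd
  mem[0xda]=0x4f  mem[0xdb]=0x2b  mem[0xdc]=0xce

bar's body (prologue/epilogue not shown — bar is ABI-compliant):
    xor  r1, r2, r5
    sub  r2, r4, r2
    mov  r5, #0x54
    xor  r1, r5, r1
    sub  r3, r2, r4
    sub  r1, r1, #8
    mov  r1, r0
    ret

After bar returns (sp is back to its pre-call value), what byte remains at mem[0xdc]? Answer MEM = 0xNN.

MEM = 0x66

prologue: push r3 → mem[0xdc]=0x66, sp=0xdc
body[0] xor  r1, r2, r5 → r1=0x15
body[1] sub  r2, r4, r2 → r2=0x5e
body[2] mov  r5, #0x54 → r5=0x54
body[3] xor  r1, r5, r1 → r1=0x41
body[4] sub  r3, r2, r4 → r3=0xd7
body[5] sub  r1, r1, #8 → r1=0x39
body[6] mov  r1, r0 → r1=0x64
epilogue: pop r3=0x66, sp=0xdd
prologue pushed ['r3'] at ['0xdc']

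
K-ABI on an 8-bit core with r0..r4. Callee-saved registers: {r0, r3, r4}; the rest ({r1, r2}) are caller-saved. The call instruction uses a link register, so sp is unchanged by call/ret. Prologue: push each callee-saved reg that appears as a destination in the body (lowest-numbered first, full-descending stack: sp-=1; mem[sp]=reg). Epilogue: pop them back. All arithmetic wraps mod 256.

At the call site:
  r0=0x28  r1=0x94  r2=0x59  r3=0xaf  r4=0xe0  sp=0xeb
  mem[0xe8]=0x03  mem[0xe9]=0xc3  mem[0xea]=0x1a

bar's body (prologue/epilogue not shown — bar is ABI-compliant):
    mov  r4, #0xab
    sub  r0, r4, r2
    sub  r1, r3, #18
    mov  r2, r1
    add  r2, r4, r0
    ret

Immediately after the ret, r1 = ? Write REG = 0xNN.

prologue: push r0 → mem[0xea]=0x28, sp=0xea
prologue: push r4 → mem[0xe9]=0xe0, sp=0xe9
body[0] mov  r4, #0xab → r4=0xab
body[1] sub  r0, r4, r2 → r0=0x52
body[2] sub  r1, r3, #18 → r1=0x9d
body[3] mov  r2, r1 → r2=0x9d
body[4] add  r2, r4, r0 → r2=0xfd
epilogue: pop r4=0xe0, sp=0xea
epilogue: pop r0=0x28, sp=0xeb
r1 is caller-saved → body value

REG = 0x9d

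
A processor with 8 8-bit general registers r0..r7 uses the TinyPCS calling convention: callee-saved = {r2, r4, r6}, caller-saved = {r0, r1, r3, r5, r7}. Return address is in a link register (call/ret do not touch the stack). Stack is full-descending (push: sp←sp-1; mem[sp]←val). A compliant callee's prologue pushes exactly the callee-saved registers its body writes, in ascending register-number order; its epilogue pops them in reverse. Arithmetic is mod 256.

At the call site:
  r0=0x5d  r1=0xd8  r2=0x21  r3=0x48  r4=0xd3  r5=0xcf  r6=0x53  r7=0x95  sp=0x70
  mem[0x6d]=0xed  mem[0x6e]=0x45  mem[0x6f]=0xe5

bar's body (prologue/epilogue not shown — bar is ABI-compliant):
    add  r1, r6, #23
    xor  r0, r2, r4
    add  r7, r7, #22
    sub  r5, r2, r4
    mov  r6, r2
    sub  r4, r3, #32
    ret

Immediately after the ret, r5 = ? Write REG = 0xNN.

REG = 0x4e

prologue: push r4 → mem[0x6f]=0xd3, sp=0x6f
prologue: push r6 → mem[0x6e]=0x53, sp=0x6e
body[0] add  r1, r6, #23 → r1=0x6a
body[1] xor  r0, r2, r4 → r0=0xf2
body[2] add  r7, r7, #22 → r7=0xab
body[3] sub  r5, r2, r4 → r5=0x4e
body[4] mov  r6, r2 → r6=0x21
body[5] sub  r4, r3, #32 → r4=0x28
epilogue: pop r6=0x53, sp=0x6f
epilogue: pop r4=0xd3, sp=0x70
r5 is caller-saved → body value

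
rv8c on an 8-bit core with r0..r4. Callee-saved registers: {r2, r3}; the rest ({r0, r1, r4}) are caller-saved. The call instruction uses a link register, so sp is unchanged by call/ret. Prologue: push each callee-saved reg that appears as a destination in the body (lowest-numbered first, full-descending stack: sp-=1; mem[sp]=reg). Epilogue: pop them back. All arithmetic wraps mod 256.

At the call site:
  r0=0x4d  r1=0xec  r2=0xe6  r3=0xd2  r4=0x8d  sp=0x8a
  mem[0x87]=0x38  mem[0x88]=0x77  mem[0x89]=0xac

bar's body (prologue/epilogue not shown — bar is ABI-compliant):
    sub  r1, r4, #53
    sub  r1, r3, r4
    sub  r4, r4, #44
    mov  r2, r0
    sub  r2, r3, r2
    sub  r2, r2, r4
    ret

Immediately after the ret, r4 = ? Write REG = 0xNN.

REG = 0x61

prologue: push r2 -> mem[0x89]=0xe6, sp=0x89
body[0] sub  r1, r4, #53 -> r1=0x58
body[1] sub  r1, r3, r4 -> r1=0x45
body[2] sub  r4, r4, #44 -> r4=0x61
body[3] mov  r2, r0 -> r2=0x4d
body[4] sub  r2, r3, r2 -> r2=0x85
body[5] sub  r2, r2, r4 -> r2=0x24
epilogue: pop r2=0xe6, sp=0x8a
r4 is caller-saved -> body value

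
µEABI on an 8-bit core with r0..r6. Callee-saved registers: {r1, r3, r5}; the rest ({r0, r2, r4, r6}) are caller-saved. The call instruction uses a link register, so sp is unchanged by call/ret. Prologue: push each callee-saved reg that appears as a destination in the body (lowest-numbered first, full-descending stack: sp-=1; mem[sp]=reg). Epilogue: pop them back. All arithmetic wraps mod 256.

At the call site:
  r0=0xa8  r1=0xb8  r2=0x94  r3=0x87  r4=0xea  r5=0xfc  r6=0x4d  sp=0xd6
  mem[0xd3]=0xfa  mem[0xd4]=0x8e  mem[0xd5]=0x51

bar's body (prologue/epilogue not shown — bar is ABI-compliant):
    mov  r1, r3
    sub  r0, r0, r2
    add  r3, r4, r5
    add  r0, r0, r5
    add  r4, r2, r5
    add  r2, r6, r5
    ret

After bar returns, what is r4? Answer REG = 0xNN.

REG = 0x90

prologue: push r1 -> mem[0xd5]=0xb8, sp=0xd5
prologue: push r3 -> mem[0xd4]=0x87, sp=0xd4
body[0] mov  r1, r3 -> r1=0x87
body[1] sub  r0, r0, r2 -> r0=0x14
body[2] add  r3, r4, r5 -> r3=0xe6
body[3] add  r0, r0, r5 -> r0=0x10
body[4] add  r4, r2, r5 -> r4=0x90
body[5] add  r2, r6, r5 -> r2=0x49
epilogue: pop r3=0x87, sp=0xd5
epilogue: pop r1=0xb8, sp=0xd6
r4 is caller-saved -> body value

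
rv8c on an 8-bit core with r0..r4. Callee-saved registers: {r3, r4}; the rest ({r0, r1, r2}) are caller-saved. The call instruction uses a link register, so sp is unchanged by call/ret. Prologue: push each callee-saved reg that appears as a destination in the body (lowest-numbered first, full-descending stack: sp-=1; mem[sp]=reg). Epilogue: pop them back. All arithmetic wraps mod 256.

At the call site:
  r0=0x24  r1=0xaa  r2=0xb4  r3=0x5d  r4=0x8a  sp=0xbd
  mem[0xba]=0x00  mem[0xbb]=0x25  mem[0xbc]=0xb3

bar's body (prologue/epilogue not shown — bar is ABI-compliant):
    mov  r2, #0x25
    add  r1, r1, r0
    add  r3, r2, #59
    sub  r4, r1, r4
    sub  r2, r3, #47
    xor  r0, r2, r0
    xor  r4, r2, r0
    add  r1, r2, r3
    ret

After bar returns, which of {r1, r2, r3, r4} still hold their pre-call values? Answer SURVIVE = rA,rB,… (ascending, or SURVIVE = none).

prologue: push r3 -> mem[0xbc]=0x5d, sp=0xbc
prologue: push r4 -> mem[0xbb]=0x8a, sp=0xbb
body[0] mov  r2, #0x25 -> r2=0x25
body[1] add  r1, r1, r0 -> r1=0xce
body[2] add  r3, r2, #59 -> r3=0x60
body[3] sub  r4, r1, r4 -> r4=0x44
body[4] sub  r2, r3, #47 -> r2=0x31
body[5] xor  r0, r2, r0 -> r0=0x15
body[6] xor  r4, r2, r0 -> r4=0x24
body[7] add  r1, r2, r3 -> r1=0x91
epilogue: pop r4=0x8a, sp=0xbc
epilogue: pop r3=0x5d, sp=0xbd
r1: caller-saved, written=True
r2: caller-saved, written=True
r3: callee-saved, written=True
r4: callee-saved, written=True

SURVIVE = r3,r4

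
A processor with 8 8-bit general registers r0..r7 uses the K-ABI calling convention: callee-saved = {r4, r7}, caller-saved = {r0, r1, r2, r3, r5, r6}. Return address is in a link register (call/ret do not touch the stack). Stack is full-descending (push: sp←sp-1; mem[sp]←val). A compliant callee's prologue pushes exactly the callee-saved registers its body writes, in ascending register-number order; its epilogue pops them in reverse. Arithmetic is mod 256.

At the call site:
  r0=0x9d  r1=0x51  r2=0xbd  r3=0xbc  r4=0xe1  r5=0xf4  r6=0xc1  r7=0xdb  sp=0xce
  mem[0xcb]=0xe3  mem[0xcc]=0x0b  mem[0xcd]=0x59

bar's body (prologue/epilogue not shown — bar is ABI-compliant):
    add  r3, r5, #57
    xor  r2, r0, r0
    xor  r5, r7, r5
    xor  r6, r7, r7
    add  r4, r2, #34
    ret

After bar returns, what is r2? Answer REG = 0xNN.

prologue: push r4 -> mem[0xcd]=0xe1, sp=0xcd
body[0] add  r3, r5, #57 -> r3=0x2d
body[1] xor  r2, r0, r0 -> r2=0x00
body[2] xor  r5, r7, r5 -> r5=0x2f
body[3] xor  r6, r7, r7 -> r6=0x00
body[4] add  r4, r2, #34 -> r4=0x22
epilogue: pop r4=0xe1, sp=0xce
r2 is caller-saved -> body value

REG = 0x00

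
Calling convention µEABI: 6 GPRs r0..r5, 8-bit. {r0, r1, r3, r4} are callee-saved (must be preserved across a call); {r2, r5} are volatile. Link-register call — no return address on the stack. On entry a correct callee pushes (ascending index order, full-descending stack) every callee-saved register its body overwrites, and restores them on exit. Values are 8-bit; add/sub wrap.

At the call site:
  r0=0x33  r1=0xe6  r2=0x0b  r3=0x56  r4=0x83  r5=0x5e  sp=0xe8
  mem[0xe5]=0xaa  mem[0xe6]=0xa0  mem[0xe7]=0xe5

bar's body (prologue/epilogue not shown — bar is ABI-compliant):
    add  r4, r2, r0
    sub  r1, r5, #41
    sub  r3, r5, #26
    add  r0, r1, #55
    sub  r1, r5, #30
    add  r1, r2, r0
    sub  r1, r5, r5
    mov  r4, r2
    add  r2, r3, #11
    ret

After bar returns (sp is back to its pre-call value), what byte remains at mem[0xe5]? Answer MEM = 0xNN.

MEM = 0x56

prologue: push r0 → mem[0xe7]=0x33, sp=0xe7
prologue: push r1 → mem[0xe6]=0xe6, sp=0xe6
prologue: push r3 → mem[0xe5]=0x56, sp=0xe5
prologue: push r4 → mem[0xe4]=0x83, sp=0xe4
body[0] add  r4, r2, r0 → r4=0x3e
body[1] sub  r1, r5, #41 → r1=0x35
body[2] sub  r3, r5, #26 → r3=0x44
body[3] add  r0, r1, #55 → r0=0x6c
body[4] sub  r1, r5, #30 → r1=0x40
body[5] add  r1, r2, r0 → r1=0x77
body[6] sub  r1, r5, r5 → r1=0x00
body[7] mov  r4, r2 → r4=0x0b
body[8] add  r2, r3, #11 → r2=0x4f
epilogue: pop r4=0x83, sp=0xe5
epilogue: pop r3=0x56, sp=0xe6
epilogue: pop r1=0xe6, sp=0xe7
epilogue: pop r0=0x33, sp=0xe8
prologue pushed ['r0', 'r1', 'r3', 'r4'] at ['0xe7', '0xe6', '0xe5', '0xe4']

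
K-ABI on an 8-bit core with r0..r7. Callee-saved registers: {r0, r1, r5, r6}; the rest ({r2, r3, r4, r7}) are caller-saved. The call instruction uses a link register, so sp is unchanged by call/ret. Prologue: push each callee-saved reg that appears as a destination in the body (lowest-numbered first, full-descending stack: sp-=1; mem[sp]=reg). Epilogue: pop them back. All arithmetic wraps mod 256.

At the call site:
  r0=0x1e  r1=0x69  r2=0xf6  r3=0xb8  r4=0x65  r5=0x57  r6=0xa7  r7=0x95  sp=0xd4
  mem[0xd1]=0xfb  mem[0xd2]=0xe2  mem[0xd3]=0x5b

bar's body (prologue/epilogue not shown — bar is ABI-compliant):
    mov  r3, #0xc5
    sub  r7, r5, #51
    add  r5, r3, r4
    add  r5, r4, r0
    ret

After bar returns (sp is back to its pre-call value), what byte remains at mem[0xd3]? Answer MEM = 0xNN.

MEM = 0x57

prologue: push r5 -> mem[0xd3]=0x57, sp=0xd3
body[0] mov  r3, #0xc5 -> r3=0xc5
body[1] sub  r7, r5, #51 -> r7=0x24
body[2] add  r5, r3, r4 -> r5=0x2a
body[3] add  r5, r4, r0 -> r5=0x83
epilogue: pop r5=0x57, sp=0xd4
prologue pushed ['r5'] at ['0xd3']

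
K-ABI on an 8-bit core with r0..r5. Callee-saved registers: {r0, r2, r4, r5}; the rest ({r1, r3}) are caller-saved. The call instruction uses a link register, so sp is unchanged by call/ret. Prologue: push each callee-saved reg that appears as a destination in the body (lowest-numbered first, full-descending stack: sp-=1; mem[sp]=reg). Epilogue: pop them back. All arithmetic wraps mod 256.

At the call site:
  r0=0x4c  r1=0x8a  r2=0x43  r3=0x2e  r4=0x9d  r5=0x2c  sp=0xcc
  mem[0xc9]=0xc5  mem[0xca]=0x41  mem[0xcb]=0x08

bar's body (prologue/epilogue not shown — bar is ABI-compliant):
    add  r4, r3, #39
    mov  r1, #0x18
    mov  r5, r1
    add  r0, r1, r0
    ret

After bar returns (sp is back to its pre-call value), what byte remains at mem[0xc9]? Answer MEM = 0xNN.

prologue: push r0 -> mem[0xcb]=0x4c, sp=0xcb
prologue: push r4 -> mem[0xca]=0x9d, sp=0xca
prologue: push r5 -> mem[0xc9]=0x2c, sp=0xc9
body[0] add  r4, r3, #39 -> r4=0x55
body[1] mov  r1, #0x18 -> r1=0x18
body[2] mov  r5, r1 -> r5=0x18
body[3] add  r0, r1, r0 -> r0=0x64
epilogue: pop r5=0x2c, sp=0xca
epilogue: pop r4=0x9d, sp=0xcb
epilogue: pop r0=0x4c, sp=0xcc
prologue pushed ['r0', 'r4', 'r5'] at ['0xcb', '0xca', '0xc9']

MEM = 0x2c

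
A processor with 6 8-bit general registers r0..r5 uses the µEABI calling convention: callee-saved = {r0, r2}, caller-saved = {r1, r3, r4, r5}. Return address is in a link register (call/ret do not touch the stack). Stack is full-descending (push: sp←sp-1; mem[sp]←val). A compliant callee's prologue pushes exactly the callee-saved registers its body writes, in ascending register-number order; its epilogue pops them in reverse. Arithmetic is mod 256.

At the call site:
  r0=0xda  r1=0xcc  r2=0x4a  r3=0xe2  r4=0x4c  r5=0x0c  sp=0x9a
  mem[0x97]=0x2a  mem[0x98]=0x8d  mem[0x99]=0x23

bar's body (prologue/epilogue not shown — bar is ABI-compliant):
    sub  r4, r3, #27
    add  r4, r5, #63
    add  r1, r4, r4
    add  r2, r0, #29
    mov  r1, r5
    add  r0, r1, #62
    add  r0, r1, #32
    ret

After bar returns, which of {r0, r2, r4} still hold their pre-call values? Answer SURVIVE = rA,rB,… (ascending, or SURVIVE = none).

prologue: push r0 → mem[0x99]=0xda, sp=0x99
prologue: push r2 → mem[0x98]=0x4a, sp=0x98
body[0] sub  r4, r3, #27 → r4=0xc7
body[1] add  r4, r5, #63 → r4=0x4b
body[2] add  r1, r4, r4 → r1=0x96
body[3] add  r2, r0, #29 → r2=0xf7
body[4] mov  r1, r5 → r1=0x0c
body[5] add  r0, r1, #62 → r0=0x4a
body[6] add  r0, r1, #32 → r0=0x2c
epilogue: pop r2=0x4a, sp=0x99
epilogue: pop r0=0xda, sp=0x9a
r0: callee-saved, written=True
r2: callee-saved, written=True
r4: caller-saved, written=True

SURVIVE = r0,r2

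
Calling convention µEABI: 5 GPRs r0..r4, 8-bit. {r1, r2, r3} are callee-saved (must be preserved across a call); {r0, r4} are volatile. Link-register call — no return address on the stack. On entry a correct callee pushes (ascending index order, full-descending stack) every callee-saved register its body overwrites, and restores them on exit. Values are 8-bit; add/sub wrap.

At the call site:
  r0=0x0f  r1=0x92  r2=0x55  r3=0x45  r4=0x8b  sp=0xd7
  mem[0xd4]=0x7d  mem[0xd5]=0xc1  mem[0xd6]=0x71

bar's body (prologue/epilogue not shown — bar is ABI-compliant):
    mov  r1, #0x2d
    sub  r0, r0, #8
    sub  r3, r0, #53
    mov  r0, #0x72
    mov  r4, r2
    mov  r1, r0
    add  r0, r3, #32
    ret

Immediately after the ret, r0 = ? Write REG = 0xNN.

prologue: push r1 -> mem[0xd6]=0x92, sp=0xd6
prologue: push r3 -> mem[0xd5]=0x45, sp=0xd5
body[0] mov  r1, #0x2d -> r1=0x2d
body[1] sub  r0, r0, #8 -> r0=0x07
body[2] sub  r3, r0, #53 -> r3=0xd2
body[3] mov  r0, #0x72 -> r0=0x72
body[4] mov  r4, r2 -> r4=0x55
body[5] mov  r1, r0 -> r1=0x72
body[6] add  r0, r3, #32 -> r0=0xf2
epilogue: pop r3=0x45, sp=0xd6
epilogue: pop r1=0x92, sp=0xd7
r0 is caller-saved -> body value

REG = 0xf2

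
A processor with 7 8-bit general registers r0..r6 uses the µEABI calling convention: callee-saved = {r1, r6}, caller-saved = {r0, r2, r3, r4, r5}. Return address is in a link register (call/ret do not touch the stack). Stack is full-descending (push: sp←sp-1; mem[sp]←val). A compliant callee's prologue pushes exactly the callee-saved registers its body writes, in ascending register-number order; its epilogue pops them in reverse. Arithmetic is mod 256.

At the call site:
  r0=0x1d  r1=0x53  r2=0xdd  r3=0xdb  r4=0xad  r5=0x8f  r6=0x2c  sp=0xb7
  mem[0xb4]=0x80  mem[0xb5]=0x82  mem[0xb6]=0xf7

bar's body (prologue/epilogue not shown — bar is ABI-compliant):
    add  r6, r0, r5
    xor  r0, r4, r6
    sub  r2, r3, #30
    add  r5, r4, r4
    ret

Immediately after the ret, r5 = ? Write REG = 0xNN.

prologue: push r6 → mem[0xb6]=0x2c, sp=0xb6
body[0] add  r6, r0, r5 → r6=0xac
body[1] xor  r0, r4, r6 → r0=0x01
body[2] sub  r2, r3, #30 → r2=0xbd
body[3] add  r5, r4, r4 → r5=0x5a
epilogue: pop r6=0x2c, sp=0xb7
r5 is caller-saved → body value

REG = 0x5a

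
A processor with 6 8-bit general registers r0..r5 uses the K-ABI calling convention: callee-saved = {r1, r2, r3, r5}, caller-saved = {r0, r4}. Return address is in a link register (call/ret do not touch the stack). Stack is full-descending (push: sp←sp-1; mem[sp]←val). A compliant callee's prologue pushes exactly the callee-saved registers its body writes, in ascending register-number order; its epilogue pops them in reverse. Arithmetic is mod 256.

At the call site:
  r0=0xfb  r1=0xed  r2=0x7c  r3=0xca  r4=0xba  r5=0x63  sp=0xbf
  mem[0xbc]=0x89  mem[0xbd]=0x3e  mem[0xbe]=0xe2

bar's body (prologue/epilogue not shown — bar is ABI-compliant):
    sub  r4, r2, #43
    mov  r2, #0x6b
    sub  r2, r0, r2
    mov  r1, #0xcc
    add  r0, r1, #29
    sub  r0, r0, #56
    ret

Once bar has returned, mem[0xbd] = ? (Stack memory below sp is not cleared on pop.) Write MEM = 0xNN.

prologue: push r1 → mem[0xbe]=0xed, sp=0xbe
prologue: push r2 → mem[0xbd]=0x7c, sp=0xbd
body[0] sub  r4, r2, #43 → r4=0x51
body[1] mov  r2, #0x6b → r2=0x6b
body[2] sub  r2, r0, r2 → r2=0x90
body[3] mov  r1, #0xcc → r1=0xcc
body[4] add  r0, r1, #29 → r0=0xe9
body[5] sub  r0, r0, #56 → r0=0xb1
epilogue: pop r2=0x7c, sp=0xbe
epilogue: pop r1=0xed, sp=0xbf
prologue pushed ['r1', 'r2'] at ['0xbe', '0xbd']

MEM = 0x7c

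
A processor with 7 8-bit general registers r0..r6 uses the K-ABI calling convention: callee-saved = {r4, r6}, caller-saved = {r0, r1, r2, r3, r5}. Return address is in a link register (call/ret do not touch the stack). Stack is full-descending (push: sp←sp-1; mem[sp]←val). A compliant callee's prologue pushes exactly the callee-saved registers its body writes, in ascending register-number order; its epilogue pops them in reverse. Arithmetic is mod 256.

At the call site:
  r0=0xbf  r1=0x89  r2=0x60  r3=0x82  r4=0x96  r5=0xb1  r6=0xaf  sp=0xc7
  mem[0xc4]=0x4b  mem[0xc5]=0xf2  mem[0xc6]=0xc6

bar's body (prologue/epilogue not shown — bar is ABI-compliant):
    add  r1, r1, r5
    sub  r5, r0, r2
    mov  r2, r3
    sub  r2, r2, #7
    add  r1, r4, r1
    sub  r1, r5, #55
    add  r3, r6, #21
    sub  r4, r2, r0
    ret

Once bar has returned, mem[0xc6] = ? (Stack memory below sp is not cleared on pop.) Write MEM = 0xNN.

prologue: push r4 -> mem[0xc6]=0x96, sp=0xc6
body[0] add  r1, r1, r5 -> r1=0x3a
body[1] sub  r5, r0, r2 -> r5=0x5f
body[2] mov  r2, r3 -> r2=0x82
body[3] sub  r2, r2, #7 -> r2=0x7b
body[4] add  r1, r4, r1 -> r1=0xd0
body[5] sub  r1, r5, #55 -> r1=0x28
body[6] add  r3, r6, #21 -> r3=0xc4
body[7] sub  r4, r2, r0 -> r4=0xbc
epilogue: pop r4=0x96, sp=0xc7
prologue pushed ['r4'] at ['0xc6']

MEM = 0x96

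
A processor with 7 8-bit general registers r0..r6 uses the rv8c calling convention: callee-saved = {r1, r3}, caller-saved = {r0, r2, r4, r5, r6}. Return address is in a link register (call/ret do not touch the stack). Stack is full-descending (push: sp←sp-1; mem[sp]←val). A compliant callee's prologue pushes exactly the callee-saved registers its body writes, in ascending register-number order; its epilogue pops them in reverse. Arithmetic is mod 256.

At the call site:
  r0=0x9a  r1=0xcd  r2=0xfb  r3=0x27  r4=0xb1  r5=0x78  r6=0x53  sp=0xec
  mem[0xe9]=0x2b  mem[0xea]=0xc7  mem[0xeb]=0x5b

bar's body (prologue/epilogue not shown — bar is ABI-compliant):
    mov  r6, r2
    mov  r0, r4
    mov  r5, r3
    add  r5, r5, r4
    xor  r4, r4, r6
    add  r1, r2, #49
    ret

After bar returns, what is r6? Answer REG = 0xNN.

REG = 0xfb

prologue: push r1 → mem[0xeb]=0xcd, sp=0xeb
body[0] mov  r6, r2 → r6=0xfb
body[1] mov  r0, r4 → r0=0xb1
body[2] mov  r5, r3 → r5=0x27
body[3] add  r5, r5, r4 → r5=0xd8
body[4] xor  r4, r4, r6 → r4=0x4a
body[5] add  r1, r2, #49 → r1=0x2c
epilogue: pop r1=0xcd, sp=0xec
r6 is caller-saved → body value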